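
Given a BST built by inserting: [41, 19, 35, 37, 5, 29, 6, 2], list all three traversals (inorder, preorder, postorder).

Tree insertion order: [41, 19, 35, 37, 5, 29, 6, 2]
Tree (level-order array): [41, 19, None, 5, 35, 2, 6, 29, 37]
Inorder (L, root, R): [2, 5, 6, 19, 29, 35, 37, 41]
Preorder (root, L, R): [41, 19, 5, 2, 6, 35, 29, 37]
Postorder (L, R, root): [2, 6, 5, 29, 37, 35, 19, 41]


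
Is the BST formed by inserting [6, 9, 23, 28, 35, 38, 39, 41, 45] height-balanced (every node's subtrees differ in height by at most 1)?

Tree (level-order array): [6, None, 9, None, 23, None, 28, None, 35, None, 38, None, 39, None, 41, None, 45]
Definition: a tree is height-balanced if, at every node, |h(left) - h(right)| <= 1 (empty subtree has height -1).
Bottom-up per-node check:
  node 45: h_left=-1, h_right=-1, diff=0 [OK], height=0
  node 41: h_left=-1, h_right=0, diff=1 [OK], height=1
  node 39: h_left=-1, h_right=1, diff=2 [FAIL (|-1-1|=2 > 1)], height=2
  node 38: h_left=-1, h_right=2, diff=3 [FAIL (|-1-2|=3 > 1)], height=3
  node 35: h_left=-1, h_right=3, diff=4 [FAIL (|-1-3|=4 > 1)], height=4
  node 28: h_left=-1, h_right=4, diff=5 [FAIL (|-1-4|=5 > 1)], height=5
  node 23: h_left=-1, h_right=5, diff=6 [FAIL (|-1-5|=6 > 1)], height=6
  node 9: h_left=-1, h_right=6, diff=7 [FAIL (|-1-6|=7 > 1)], height=7
  node 6: h_left=-1, h_right=7, diff=8 [FAIL (|-1-7|=8 > 1)], height=8
Node 39 violates the condition: |-1 - 1| = 2 > 1.
Result: Not balanced


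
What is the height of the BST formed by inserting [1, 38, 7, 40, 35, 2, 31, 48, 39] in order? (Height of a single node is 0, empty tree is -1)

Insertion order: [1, 38, 7, 40, 35, 2, 31, 48, 39]
Tree (level-order array): [1, None, 38, 7, 40, 2, 35, 39, 48, None, None, 31]
Compute height bottom-up (empty subtree = -1):
  height(2) = 1 + max(-1, -1) = 0
  height(31) = 1 + max(-1, -1) = 0
  height(35) = 1 + max(0, -1) = 1
  height(7) = 1 + max(0, 1) = 2
  height(39) = 1 + max(-1, -1) = 0
  height(48) = 1 + max(-1, -1) = 0
  height(40) = 1 + max(0, 0) = 1
  height(38) = 1 + max(2, 1) = 3
  height(1) = 1 + max(-1, 3) = 4
Height = 4


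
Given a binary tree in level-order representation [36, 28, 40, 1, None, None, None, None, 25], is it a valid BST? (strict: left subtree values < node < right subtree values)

Level-order array: [36, 28, 40, 1, None, None, None, None, 25]
Validate using subtree bounds (lo, hi): at each node, require lo < value < hi,
then recurse left with hi=value and right with lo=value.
Preorder trace (stopping at first violation):
  at node 36 with bounds (-inf, +inf): OK
  at node 28 with bounds (-inf, 36): OK
  at node 1 with bounds (-inf, 28): OK
  at node 25 with bounds (1, 28): OK
  at node 40 with bounds (36, +inf): OK
No violation found at any node.
Result: Valid BST


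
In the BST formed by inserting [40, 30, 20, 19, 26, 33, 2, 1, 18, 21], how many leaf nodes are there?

Tree built from: [40, 30, 20, 19, 26, 33, 2, 1, 18, 21]
Tree (level-order array): [40, 30, None, 20, 33, 19, 26, None, None, 2, None, 21, None, 1, 18]
Rule: A leaf has 0 children.
Per-node child counts:
  node 40: 1 child(ren)
  node 30: 2 child(ren)
  node 20: 2 child(ren)
  node 19: 1 child(ren)
  node 2: 2 child(ren)
  node 1: 0 child(ren)
  node 18: 0 child(ren)
  node 26: 1 child(ren)
  node 21: 0 child(ren)
  node 33: 0 child(ren)
Matching nodes: [1, 18, 21, 33]
Count of leaf nodes: 4


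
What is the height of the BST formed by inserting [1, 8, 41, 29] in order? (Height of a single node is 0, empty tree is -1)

Insertion order: [1, 8, 41, 29]
Tree (level-order array): [1, None, 8, None, 41, 29]
Compute height bottom-up (empty subtree = -1):
  height(29) = 1 + max(-1, -1) = 0
  height(41) = 1 + max(0, -1) = 1
  height(8) = 1 + max(-1, 1) = 2
  height(1) = 1 + max(-1, 2) = 3
Height = 3


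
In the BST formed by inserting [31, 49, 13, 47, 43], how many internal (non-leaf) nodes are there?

Tree built from: [31, 49, 13, 47, 43]
Tree (level-order array): [31, 13, 49, None, None, 47, None, 43]
Rule: An internal node has at least one child.
Per-node child counts:
  node 31: 2 child(ren)
  node 13: 0 child(ren)
  node 49: 1 child(ren)
  node 47: 1 child(ren)
  node 43: 0 child(ren)
Matching nodes: [31, 49, 47]
Count of internal (non-leaf) nodes: 3


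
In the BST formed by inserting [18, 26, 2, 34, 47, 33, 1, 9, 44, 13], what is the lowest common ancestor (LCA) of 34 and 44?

Tree insertion order: [18, 26, 2, 34, 47, 33, 1, 9, 44, 13]
Tree (level-order array): [18, 2, 26, 1, 9, None, 34, None, None, None, 13, 33, 47, None, None, None, None, 44]
In a BST, the LCA of p=34, q=44 is the first node v on the
root-to-leaf path with p <= v <= q (go left if both < v, right if both > v).
Walk from root:
  at 18: both 34 and 44 > 18, go right
  at 26: both 34 and 44 > 26, go right
  at 34: 34 <= 34 <= 44, this is the LCA
LCA = 34


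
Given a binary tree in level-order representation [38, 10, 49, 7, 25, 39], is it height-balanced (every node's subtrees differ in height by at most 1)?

Tree (level-order array): [38, 10, 49, 7, 25, 39]
Definition: a tree is height-balanced if, at every node, |h(left) - h(right)| <= 1 (empty subtree has height -1).
Bottom-up per-node check:
  node 7: h_left=-1, h_right=-1, diff=0 [OK], height=0
  node 25: h_left=-1, h_right=-1, diff=0 [OK], height=0
  node 10: h_left=0, h_right=0, diff=0 [OK], height=1
  node 39: h_left=-1, h_right=-1, diff=0 [OK], height=0
  node 49: h_left=0, h_right=-1, diff=1 [OK], height=1
  node 38: h_left=1, h_right=1, diff=0 [OK], height=2
All nodes satisfy the balance condition.
Result: Balanced


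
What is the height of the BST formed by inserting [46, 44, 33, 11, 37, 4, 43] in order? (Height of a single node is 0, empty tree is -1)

Insertion order: [46, 44, 33, 11, 37, 4, 43]
Tree (level-order array): [46, 44, None, 33, None, 11, 37, 4, None, None, 43]
Compute height bottom-up (empty subtree = -1):
  height(4) = 1 + max(-1, -1) = 0
  height(11) = 1 + max(0, -1) = 1
  height(43) = 1 + max(-1, -1) = 0
  height(37) = 1 + max(-1, 0) = 1
  height(33) = 1 + max(1, 1) = 2
  height(44) = 1 + max(2, -1) = 3
  height(46) = 1 + max(3, -1) = 4
Height = 4


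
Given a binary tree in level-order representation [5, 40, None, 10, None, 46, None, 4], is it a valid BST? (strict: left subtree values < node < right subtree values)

Level-order array: [5, 40, None, 10, None, 46, None, 4]
Validate using subtree bounds (lo, hi): at each node, require lo < value < hi,
then recurse left with hi=value and right with lo=value.
Preorder trace (stopping at first violation):
  at node 5 with bounds (-inf, +inf): OK
  at node 40 with bounds (-inf, 5): VIOLATION
Node 40 violates its bound: not (-inf < 40 < 5).
Result: Not a valid BST


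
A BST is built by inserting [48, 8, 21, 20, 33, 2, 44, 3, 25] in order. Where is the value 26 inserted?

Starting tree (level order): [48, 8, None, 2, 21, None, 3, 20, 33, None, None, None, None, 25, 44]
Insertion path: 48 -> 8 -> 21 -> 33 -> 25
Result: insert 26 as right child of 25
Final tree (level order): [48, 8, None, 2, 21, None, 3, 20, 33, None, None, None, None, 25, 44, None, 26]


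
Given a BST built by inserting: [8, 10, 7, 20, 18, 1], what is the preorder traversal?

Tree insertion order: [8, 10, 7, 20, 18, 1]
Tree (level-order array): [8, 7, 10, 1, None, None, 20, None, None, 18]
Preorder traversal: [8, 7, 1, 10, 20, 18]


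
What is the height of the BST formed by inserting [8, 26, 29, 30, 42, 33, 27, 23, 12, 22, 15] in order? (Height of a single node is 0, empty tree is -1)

Insertion order: [8, 26, 29, 30, 42, 33, 27, 23, 12, 22, 15]
Tree (level-order array): [8, None, 26, 23, 29, 12, None, 27, 30, None, 22, None, None, None, 42, 15, None, 33]
Compute height bottom-up (empty subtree = -1):
  height(15) = 1 + max(-1, -1) = 0
  height(22) = 1 + max(0, -1) = 1
  height(12) = 1 + max(-1, 1) = 2
  height(23) = 1 + max(2, -1) = 3
  height(27) = 1 + max(-1, -1) = 0
  height(33) = 1 + max(-1, -1) = 0
  height(42) = 1 + max(0, -1) = 1
  height(30) = 1 + max(-1, 1) = 2
  height(29) = 1 + max(0, 2) = 3
  height(26) = 1 + max(3, 3) = 4
  height(8) = 1 + max(-1, 4) = 5
Height = 5


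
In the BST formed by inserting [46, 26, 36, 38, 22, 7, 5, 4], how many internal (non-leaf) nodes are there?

Tree built from: [46, 26, 36, 38, 22, 7, 5, 4]
Tree (level-order array): [46, 26, None, 22, 36, 7, None, None, 38, 5, None, None, None, 4]
Rule: An internal node has at least one child.
Per-node child counts:
  node 46: 1 child(ren)
  node 26: 2 child(ren)
  node 22: 1 child(ren)
  node 7: 1 child(ren)
  node 5: 1 child(ren)
  node 4: 0 child(ren)
  node 36: 1 child(ren)
  node 38: 0 child(ren)
Matching nodes: [46, 26, 22, 7, 5, 36]
Count of internal (non-leaf) nodes: 6


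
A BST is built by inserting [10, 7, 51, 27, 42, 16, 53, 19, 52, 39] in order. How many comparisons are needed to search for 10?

Search path for 10: 10
Found: True
Comparisons: 1


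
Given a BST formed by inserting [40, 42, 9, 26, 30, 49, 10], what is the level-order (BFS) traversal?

Tree insertion order: [40, 42, 9, 26, 30, 49, 10]
Tree (level-order array): [40, 9, 42, None, 26, None, 49, 10, 30]
BFS from the root, enqueuing left then right child of each popped node:
  queue [40] -> pop 40, enqueue [9, 42], visited so far: [40]
  queue [9, 42] -> pop 9, enqueue [26], visited so far: [40, 9]
  queue [42, 26] -> pop 42, enqueue [49], visited so far: [40, 9, 42]
  queue [26, 49] -> pop 26, enqueue [10, 30], visited so far: [40, 9, 42, 26]
  queue [49, 10, 30] -> pop 49, enqueue [none], visited so far: [40, 9, 42, 26, 49]
  queue [10, 30] -> pop 10, enqueue [none], visited so far: [40, 9, 42, 26, 49, 10]
  queue [30] -> pop 30, enqueue [none], visited so far: [40, 9, 42, 26, 49, 10, 30]
Result: [40, 9, 42, 26, 49, 10, 30]


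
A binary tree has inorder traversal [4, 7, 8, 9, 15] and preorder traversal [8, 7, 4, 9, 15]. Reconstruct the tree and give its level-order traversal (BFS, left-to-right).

Inorder:  [4, 7, 8, 9, 15]
Preorder: [8, 7, 4, 9, 15]
Algorithm: preorder visits root first, so consume preorder in order;
for each root, split the current inorder slice at that value into
left-subtree inorder and right-subtree inorder, then recurse.
Recursive splits:
  root=8; inorder splits into left=[4, 7], right=[9, 15]
  root=7; inorder splits into left=[4], right=[]
  root=4; inorder splits into left=[], right=[]
  root=9; inorder splits into left=[], right=[15]
  root=15; inorder splits into left=[], right=[]
Reconstructed level-order: [8, 7, 9, 4, 15]


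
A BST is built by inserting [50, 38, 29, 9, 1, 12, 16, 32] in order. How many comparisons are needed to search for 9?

Search path for 9: 50 -> 38 -> 29 -> 9
Found: True
Comparisons: 4


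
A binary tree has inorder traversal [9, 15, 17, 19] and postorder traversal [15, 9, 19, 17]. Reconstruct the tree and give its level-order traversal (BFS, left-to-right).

Inorder:   [9, 15, 17, 19]
Postorder: [15, 9, 19, 17]
Algorithm: postorder visits root last, so walk postorder right-to-left;
each value is the root of the current inorder slice — split it at that
value, recurse on the right subtree first, then the left.
Recursive splits:
  root=17; inorder splits into left=[9, 15], right=[19]
  root=19; inorder splits into left=[], right=[]
  root=9; inorder splits into left=[], right=[15]
  root=15; inorder splits into left=[], right=[]
Reconstructed level-order: [17, 9, 19, 15]


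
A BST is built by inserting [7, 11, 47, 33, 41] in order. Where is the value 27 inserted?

Starting tree (level order): [7, None, 11, None, 47, 33, None, None, 41]
Insertion path: 7 -> 11 -> 47 -> 33
Result: insert 27 as left child of 33
Final tree (level order): [7, None, 11, None, 47, 33, None, 27, 41]


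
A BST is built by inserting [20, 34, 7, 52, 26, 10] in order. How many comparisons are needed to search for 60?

Search path for 60: 20 -> 34 -> 52
Found: False
Comparisons: 3


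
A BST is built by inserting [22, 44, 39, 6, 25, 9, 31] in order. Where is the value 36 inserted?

Starting tree (level order): [22, 6, 44, None, 9, 39, None, None, None, 25, None, None, 31]
Insertion path: 22 -> 44 -> 39 -> 25 -> 31
Result: insert 36 as right child of 31
Final tree (level order): [22, 6, 44, None, 9, 39, None, None, None, 25, None, None, 31, None, 36]


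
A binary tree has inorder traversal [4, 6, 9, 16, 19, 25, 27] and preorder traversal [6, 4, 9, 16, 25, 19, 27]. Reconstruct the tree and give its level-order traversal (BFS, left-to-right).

Inorder:  [4, 6, 9, 16, 19, 25, 27]
Preorder: [6, 4, 9, 16, 25, 19, 27]
Algorithm: preorder visits root first, so consume preorder in order;
for each root, split the current inorder slice at that value into
left-subtree inorder and right-subtree inorder, then recurse.
Recursive splits:
  root=6; inorder splits into left=[4], right=[9, 16, 19, 25, 27]
  root=4; inorder splits into left=[], right=[]
  root=9; inorder splits into left=[], right=[16, 19, 25, 27]
  root=16; inorder splits into left=[], right=[19, 25, 27]
  root=25; inorder splits into left=[19], right=[27]
  root=19; inorder splits into left=[], right=[]
  root=27; inorder splits into left=[], right=[]
Reconstructed level-order: [6, 4, 9, 16, 25, 19, 27]


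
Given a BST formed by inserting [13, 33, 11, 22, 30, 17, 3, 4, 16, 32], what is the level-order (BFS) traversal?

Tree insertion order: [13, 33, 11, 22, 30, 17, 3, 4, 16, 32]
Tree (level-order array): [13, 11, 33, 3, None, 22, None, None, 4, 17, 30, None, None, 16, None, None, 32]
BFS from the root, enqueuing left then right child of each popped node:
  queue [13] -> pop 13, enqueue [11, 33], visited so far: [13]
  queue [11, 33] -> pop 11, enqueue [3], visited so far: [13, 11]
  queue [33, 3] -> pop 33, enqueue [22], visited so far: [13, 11, 33]
  queue [3, 22] -> pop 3, enqueue [4], visited so far: [13, 11, 33, 3]
  queue [22, 4] -> pop 22, enqueue [17, 30], visited so far: [13, 11, 33, 3, 22]
  queue [4, 17, 30] -> pop 4, enqueue [none], visited so far: [13, 11, 33, 3, 22, 4]
  queue [17, 30] -> pop 17, enqueue [16], visited so far: [13, 11, 33, 3, 22, 4, 17]
  queue [30, 16] -> pop 30, enqueue [32], visited so far: [13, 11, 33, 3, 22, 4, 17, 30]
  queue [16, 32] -> pop 16, enqueue [none], visited so far: [13, 11, 33, 3, 22, 4, 17, 30, 16]
  queue [32] -> pop 32, enqueue [none], visited so far: [13, 11, 33, 3, 22, 4, 17, 30, 16, 32]
Result: [13, 11, 33, 3, 22, 4, 17, 30, 16, 32]


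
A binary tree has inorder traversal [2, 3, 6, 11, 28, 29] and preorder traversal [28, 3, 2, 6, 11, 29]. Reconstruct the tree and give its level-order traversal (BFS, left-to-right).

Inorder:  [2, 3, 6, 11, 28, 29]
Preorder: [28, 3, 2, 6, 11, 29]
Algorithm: preorder visits root first, so consume preorder in order;
for each root, split the current inorder slice at that value into
left-subtree inorder and right-subtree inorder, then recurse.
Recursive splits:
  root=28; inorder splits into left=[2, 3, 6, 11], right=[29]
  root=3; inorder splits into left=[2], right=[6, 11]
  root=2; inorder splits into left=[], right=[]
  root=6; inorder splits into left=[], right=[11]
  root=11; inorder splits into left=[], right=[]
  root=29; inorder splits into left=[], right=[]
Reconstructed level-order: [28, 3, 29, 2, 6, 11]


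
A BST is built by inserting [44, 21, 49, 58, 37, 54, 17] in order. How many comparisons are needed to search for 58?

Search path for 58: 44 -> 49 -> 58
Found: True
Comparisons: 3


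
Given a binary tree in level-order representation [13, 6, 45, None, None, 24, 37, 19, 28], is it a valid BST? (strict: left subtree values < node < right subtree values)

Level-order array: [13, 6, 45, None, None, 24, 37, 19, 28]
Validate using subtree bounds (lo, hi): at each node, require lo < value < hi,
then recurse left with hi=value and right with lo=value.
Preorder trace (stopping at first violation):
  at node 13 with bounds (-inf, +inf): OK
  at node 6 with bounds (-inf, 13): OK
  at node 45 with bounds (13, +inf): OK
  at node 24 with bounds (13, 45): OK
  at node 19 with bounds (13, 24): OK
  at node 28 with bounds (24, 45): OK
  at node 37 with bounds (45, +inf): VIOLATION
Node 37 violates its bound: not (45 < 37 < +inf).
Result: Not a valid BST


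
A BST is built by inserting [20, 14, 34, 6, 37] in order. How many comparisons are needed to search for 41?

Search path for 41: 20 -> 34 -> 37
Found: False
Comparisons: 3


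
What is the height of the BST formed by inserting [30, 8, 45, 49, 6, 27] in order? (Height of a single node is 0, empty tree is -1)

Insertion order: [30, 8, 45, 49, 6, 27]
Tree (level-order array): [30, 8, 45, 6, 27, None, 49]
Compute height bottom-up (empty subtree = -1):
  height(6) = 1 + max(-1, -1) = 0
  height(27) = 1 + max(-1, -1) = 0
  height(8) = 1 + max(0, 0) = 1
  height(49) = 1 + max(-1, -1) = 0
  height(45) = 1 + max(-1, 0) = 1
  height(30) = 1 + max(1, 1) = 2
Height = 2


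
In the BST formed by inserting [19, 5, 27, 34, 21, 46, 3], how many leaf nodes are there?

Tree built from: [19, 5, 27, 34, 21, 46, 3]
Tree (level-order array): [19, 5, 27, 3, None, 21, 34, None, None, None, None, None, 46]
Rule: A leaf has 0 children.
Per-node child counts:
  node 19: 2 child(ren)
  node 5: 1 child(ren)
  node 3: 0 child(ren)
  node 27: 2 child(ren)
  node 21: 0 child(ren)
  node 34: 1 child(ren)
  node 46: 0 child(ren)
Matching nodes: [3, 21, 46]
Count of leaf nodes: 3


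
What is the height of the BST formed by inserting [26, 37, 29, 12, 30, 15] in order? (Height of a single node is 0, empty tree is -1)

Insertion order: [26, 37, 29, 12, 30, 15]
Tree (level-order array): [26, 12, 37, None, 15, 29, None, None, None, None, 30]
Compute height bottom-up (empty subtree = -1):
  height(15) = 1 + max(-1, -1) = 0
  height(12) = 1 + max(-1, 0) = 1
  height(30) = 1 + max(-1, -1) = 0
  height(29) = 1 + max(-1, 0) = 1
  height(37) = 1 + max(1, -1) = 2
  height(26) = 1 + max(1, 2) = 3
Height = 3


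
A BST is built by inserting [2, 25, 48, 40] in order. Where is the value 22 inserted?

Starting tree (level order): [2, None, 25, None, 48, 40]
Insertion path: 2 -> 25
Result: insert 22 as left child of 25
Final tree (level order): [2, None, 25, 22, 48, None, None, 40]


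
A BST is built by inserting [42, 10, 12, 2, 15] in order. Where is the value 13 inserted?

Starting tree (level order): [42, 10, None, 2, 12, None, None, None, 15]
Insertion path: 42 -> 10 -> 12 -> 15
Result: insert 13 as left child of 15
Final tree (level order): [42, 10, None, 2, 12, None, None, None, 15, 13]


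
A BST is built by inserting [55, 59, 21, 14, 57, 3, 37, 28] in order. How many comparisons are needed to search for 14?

Search path for 14: 55 -> 21 -> 14
Found: True
Comparisons: 3


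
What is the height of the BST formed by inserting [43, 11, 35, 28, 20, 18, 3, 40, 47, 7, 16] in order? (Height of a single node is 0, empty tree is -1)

Insertion order: [43, 11, 35, 28, 20, 18, 3, 40, 47, 7, 16]
Tree (level-order array): [43, 11, 47, 3, 35, None, None, None, 7, 28, 40, None, None, 20, None, None, None, 18, None, 16]
Compute height bottom-up (empty subtree = -1):
  height(7) = 1 + max(-1, -1) = 0
  height(3) = 1 + max(-1, 0) = 1
  height(16) = 1 + max(-1, -1) = 0
  height(18) = 1 + max(0, -1) = 1
  height(20) = 1 + max(1, -1) = 2
  height(28) = 1 + max(2, -1) = 3
  height(40) = 1 + max(-1, -1) = 0
  height(35) = 1 + max(3, 0) = 4
  height(11) = 1 + max(1, 4) = 5
  height(47) = 1 + max(-1, -1) = 0
  height(43) = 1 + max(5, 0) = 6
Height = 6


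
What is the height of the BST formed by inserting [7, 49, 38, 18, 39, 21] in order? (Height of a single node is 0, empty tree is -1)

Insertion order: [7, 49, 38, 18, 39, 21]
Tree (level-order array): [7, None, 49, 38, None, 18, 39, None, 21]
Compute height bottom-up (empty subtree = -1):
  height(21) = 1 + max(-1, -1) = 0
  height(18) = 1 + max(-1, 0) = 1
  height(39) = 1 + max(-1, -1) = 0
  height(38) = 1 + max(1, 0) = 2
  height(49) = 1 + max(2, -1) = 3
  height(7) = 1 + max(-1, 3) = 4
Height = 4


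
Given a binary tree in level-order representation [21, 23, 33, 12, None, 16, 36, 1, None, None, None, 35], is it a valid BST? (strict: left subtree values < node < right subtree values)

Level-order array: [21, 23, 33, 12, None, 16, 36, 1, None, None, None, 35]
Validate using subtree bounds (lo, hi): at each node, require lo < value < hi,
then recurse left with hi=value and right with lo=value.
Preorder trace (stopping at first violation):
  at node 21 with bounds (-inf, +inf): OK
  at node 23 with bounds (-inf, 21): VIOLATION
Node 23 violates its bound: not (-inf < 23 < 21).
Result: Not a valid BST


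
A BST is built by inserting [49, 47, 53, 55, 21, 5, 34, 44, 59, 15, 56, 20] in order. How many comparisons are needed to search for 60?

Search path for 60: 49 -> 53 -> 55 -> 59
Found: False
Comparisons: 4


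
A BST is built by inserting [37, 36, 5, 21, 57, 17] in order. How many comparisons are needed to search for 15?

Search path for 15: 37 -> 36 -> 5 -> 21 -> 17
Found: False
Comparisons: 5


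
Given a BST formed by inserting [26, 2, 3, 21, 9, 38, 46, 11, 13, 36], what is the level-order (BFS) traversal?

Tree insertion order: [26, 2, 3, 21, 9, 38, 46, 11, 13, 36]
Tree (level-order array): [26, 2, 38, None, 3, 36, 46, None, 21, None, None, None, None, 9, None, None, 11, None, 13]
BFS from the root, enqueuing left then right child of each popped node:
  queue [26] -> pop 26, enqueue [2, 38], visited so far: [26]
  queue [2, 38] -> pop 2, enqueue [3], visited so far: [26, 2]
  queue [38, 3] -> pop 38, enqueue [36, 46], visited so far: [26, 2, 38]
  queue [3, 36, 46] -> pop 3, enqueue [21], visited so far: [26, 2, 38, 3]
  queue [36, 46, 21] -> pop 36, enqueue [none], visited so far: [26, 2, 38, 3, 36]
  queue [46, 21] -> pop 46, enqueue [none], visited so far: [26, 2, 38, 3, 36, 46]
  queue [21] -> pop 21, enqueue [9], visited so far: [26, 2, 38, 3, 36, 46, 21]
  queue [9] -> pop 9, enqueue [11], visited so far: [26, 2, 38, 3, 36, 46, 21, 9]
  queue [11] -> pop 11, enqueue [13], visited so far: [26, 2, 38, 3, 36, 46, 21, 9, 11]
  queue [13] -> pop 13, enqueue [none], visited so far: [26, 2, 38, 3, 36, 46, 21, 9, 11, 13]
Result: [26, 2, 38, 3, 36, 46, 21, 9, 11, 13]


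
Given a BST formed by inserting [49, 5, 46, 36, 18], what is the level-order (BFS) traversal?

Tree insertion order: [49, 5, 46, 36, 18]
Tree (level-order array): [49, 5, None, None, 46, 36, None, 18]
BFS from the root, enqueuing left then right child of each popped node:
  queue [49] -> pop 49, enqueue [5], visited so far: [49]
  queue [5] -> pop 5, enqueue [46], visited so far: [49, 5]
  queue [46] -> pop 46, enqueue [36], visited so far: [49, 5, 46]
  queue [36] -> pop 36, enqueue [18], visited so far: [49, 5, 46, 36]
  queue [18] -> pop 18, enqueue [none], visited so far: [49, 5, 46, 36, 18]
Result: [49, 5, 46, 36, 18]


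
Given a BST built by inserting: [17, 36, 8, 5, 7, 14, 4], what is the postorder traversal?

Tree insertion order: [17, 36, 8, 5, 7, 14, 4]
Tree (level-order array): [17, 8, 36, 5, 14, None, None, 4, 7]
Postorder traversal: [4, 7, 5, 14, 8, 36, 17]


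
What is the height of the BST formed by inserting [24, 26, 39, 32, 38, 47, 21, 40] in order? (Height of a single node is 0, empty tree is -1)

Insertion order: [24, 26, 39, 32, 38, 47, 21, 40]
Tree (level-order array): [24, 21, 26, None, None, None, 39, 32, 47, None, 38, 40]
Compute height bottom-up (empty subtree = -1):
  height(21) = 1 + max(-1, -1) = 0
  height(38) = 1 + max(-1, -1) = 0
  height(32) = 1 + max(-1, 0) = 1
  height(40) = 1 + max(-1, -1) = 0
  height(47) = 1 + max(0, -1) = 1
  height(39) = 1 + max(1, 1) = 2
  height(26) = 1 + max(-1, 2) = 3
  height(24) = 1 + max(0, 3) = 4
Height = 4


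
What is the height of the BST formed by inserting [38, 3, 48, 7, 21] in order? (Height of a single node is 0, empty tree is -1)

Insertion order: [38, 3, 48, 7, 21]
Tree (level-order array): [38, 3, 48, None, 7, None, None, None, 21]
Compute height bottom-up (empty subtree = -1):
  height(21) = 1 + max(-1, -1) = 0
  height(7) = 1 + max(-1, 0) = 1
  height(3) = 1 + max(-1, 1) = 2
  height(48) = 1 + max(-1, -1) = 0
  height(38) = 1 + max(2, 0) = 3
Height = 3


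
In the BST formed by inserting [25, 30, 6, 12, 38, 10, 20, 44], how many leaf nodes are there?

Tree built from: [25, 30, 6, 12, 38, 10, 20, 44]
Tree (level-order array): [25, 6, 30, None, 12, None, 38, 10, 20, None, 44]
Rule: A leaf has 0 children.
Per-node child counts:
  node 25: 2 child(ren)
  node 6: 1 child(ren)
  node 12: 2 child(ren)
  node 10: 0 child(ren)
  node 20: 0 child(ren)
  node 30: 1 child(ren)
  node 38: 1 child(ren)
  node 44: 0 child(ren)
Matching nodes: [10, 20, 44]
Count of leaf nodes: 3


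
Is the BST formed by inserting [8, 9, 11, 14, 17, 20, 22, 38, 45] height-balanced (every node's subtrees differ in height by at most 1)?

Tree (level-order array): [8, None, 9, None, 11, None, 14, None, 17, None, 20, None, 22, None, 38, None, 45]
Definition: a tree is height-balanced if, at every node, |h(left) - h(right)| <= 1 (empty subtree has height -1).
Bottom-up per-node check:
  node 45: h_left=-1, h_right=-1, diff=0 [OK], height=0
  node 38: h_left=-1, h_right=0, diff=1 [OK], height=1
  node 22: h_left=-1, h_right=1, diff=2 [FAIL (|-1-1|=2 > 1)], height=2
  node 20: h_left=-1, h_right=2, diff=3 [FAIL (|-1-2|=3 > 1)], height=3
  node 17: h_left=-1, h_right=3, diff=4 [FAIL (|-1-3|=4 > 1)], height=4
  node 14: h_left=-1, h_right=4, diff=5 [FAIL (|-1-4|=5 > 1)], height=5
  node 11: h_left=-1, h_right=5, diff=6 [FAIL (|-1-5|=6 > 1)], height=6
  node 9: h_left=-1, h_right=6, diff=7 [FAIL (|-1-6|=7 > 1)], height=7
  node 8: h_left=-1, h_right=7, diff=8 [FAIL (|-1-7|=8 > 1)], height=8
Node 22 violates the condition: |-1 - 1| = 2 > 1.
Result: Not balanced


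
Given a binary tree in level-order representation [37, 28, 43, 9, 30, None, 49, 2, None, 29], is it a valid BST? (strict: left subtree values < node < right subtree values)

Level-order array: [37, 28, 43, 9, 30, None, 49, 2, None, 29]
Validate using subtree bounds (lo, hi): at each node, require lo < value < hi,
then recurse left with hi=value and right with lo=value.
Preorder trace (stopping at first violation):
  at node 37 with bounds (-inf, +inf): OK
  at node 28 with bounds (-inf, 37): OK
  at node 9 with bounds (-inf, 28): OK
  at node 2 with bounds (-inf, 9): OK
  at node 30 with bounds (28, 37): OK
  at node 29 with bounds (28, 30): OK
  at node 43 with bounds (37, +inf): OK
  at node 49 with bounds (43, +inf): OK
No violation found at any node.
Result: Valid BST


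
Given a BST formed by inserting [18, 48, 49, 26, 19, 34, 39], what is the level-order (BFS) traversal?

Tree insertion order: [18, 48, 49, 26, 19, 34, 39]
Tree (level-order array): [18, None, 48, 26, 49, 19, 34, None, None, None, None, None, 39]
BFS from the root, enqueuing left then right child of each popped node:
  queue [18] -> pop 18, enqueue [48], visited so far: [18]
  queue [48] -> pop 48, enqueue [26, 49], visited so far: [18, 48]
  queue [26, 49] -> pop 26, enqueue [19, 34], visited so far: [18, 48, 26]
  queue [49, 19, 34] -> pop 49, enqueue [none], visited so far: [18, 48, 26, 49]
  queue [19, 34] -> pop 19, enqueue [none], visited so far: [18, 48, 26, 49, 19]
  queue [34] -> pop 34, enqueue [39], visited so far: [18, 48, 26, 49, 19, 34]
  queue [39] -> pop 39, enqueue [none], visited so far: [18, 48, 26, 49, 19, 34, 39]
Result: [18, 48, 26, 49, 19, 34, 39]


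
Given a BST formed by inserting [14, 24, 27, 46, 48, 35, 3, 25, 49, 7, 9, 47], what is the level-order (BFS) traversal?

Tree insertion order: [14, 24, 27, 46, 48, 35, 3, 25, 49, 7, 9, 47]
Tree (level-order array): [14, 3, 24, None, 7, None, 27, None, 9, 25, 46, None, None, None, None, 35, 48, None, None, 47, 49]
BFS from the root, enqueuing left then right child of each popped node:
  queue [14] -> pop 14, enqueue [3, 24], visited so far: [14]
  queue [3, 24] -> pop 3, enqueue [7], visited so far: [14, 3]
  queue [24, 7] -> pop 24, enqueue [27], visited so far: [14, 3, 24]
  queue [7, 27] -> pop 7, enqueue [9], visited so far: [14, 3, 24, 7]
  queue [27, 9] -> pop 27, enqueue [25, 46], visited so far: [14, 3, 24, 7, 27]
  queue [9, 25, 46] -> pop 9, enqueue [none], visited so far: [14, 3, 24, 7, 27, 9]
  queue [25, 46] -> pop 25, enqueue [none], visited so far: [14, 3, 24, 7, 27, 9, 25]
  queue [46] -> pop 46, enqueue [35, 48], visited so far: [14, 3, 24, 7, 27, 9, 25, 46]
  queue [35, 48] -> pop 35, enqueue [none], visited so far: [14, 3, 24, 7, 27, 9, 25, 46, 35]
  queue [48] -> pop 48, enqueue [47, 49], visited so far: [14, 3, 24, 7, 27, 9, 25, 46, 35, 48]
  queue [47, 49] -> pop 47, enqueue [none], visited so far: [14, 3, 24, 7, 27, 9, 25, 46, 35, 48, 47]
  queue [49] -> pop 49, enqueue [none], visited so far: [14, 3, 24, 7, 27, 9, 25, 46, 35, 48, 47, 49]
Result: [14, 3, 24, 7, 27, 9, 25, 46, 35, 48, 47, 49]


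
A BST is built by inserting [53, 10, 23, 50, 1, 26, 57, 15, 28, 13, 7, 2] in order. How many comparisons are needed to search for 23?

Search path for 23: 53 -> 10 -> 23
Found: True
Comparisons: 3


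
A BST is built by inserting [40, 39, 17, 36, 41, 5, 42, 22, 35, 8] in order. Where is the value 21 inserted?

Starting tree (level order): [40, 39, 41, 17, None, None, 42, 5, 36, None, None, None, 8, 22, None, None, None, None, 35]
Insertion path: 40 -> 39 -> 17 -> 36 -> 22
Result: insert 21 as left child of 22
Final tree (level order): [40, 39, 41, 17, None, None, 42, 5, 36, None, None, None, 8, 22, None, None, None, 21, 35]


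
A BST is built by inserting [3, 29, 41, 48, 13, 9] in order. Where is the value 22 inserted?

Starting tree (level order): [3, None, 29, 13, 41, 9, None, None, 48]
Insertion path: 3 -> 29 -> 13
Result: insert 22 as right child of 13
Final tree (level order): [3, None, 29, 13, 41, 9, 22, None, 48]


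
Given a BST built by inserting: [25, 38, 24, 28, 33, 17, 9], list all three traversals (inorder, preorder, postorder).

Tree insertion order: [25, 38, 24, 28, 33, 17, 9]
Tree (level-order array): [25, 24, 38, 17, None, 28, None, 9, None, None, 33]
Inorder (L, root, R): [9, 17, 24, 25, 28, 33, 38]
Preorder (root, L, R): [25, 24, 17, 9, 38, 28, 33]
Postorder (L, R, root): [9, 17, 24, 33, 28, 38, 25]


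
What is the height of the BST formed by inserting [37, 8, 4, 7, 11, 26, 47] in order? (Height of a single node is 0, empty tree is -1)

Insertion order: [37, 8, 4, 7, 11, 26, 47]
Tree (level-order array): [37, 8, 47, 4, 11, None, None, None, 7, None, 26]
Compute height bottom-up (empty subtree = -1):
  height(7) = 1 + max(-1, -1) = 0
  height(4) = 1 + max(-1, 0) = 1
  height(26) = 1 + max(-1, -1) = 0
  height(11) = 1 + max(-1, 0) = 1
  height(8) = 1 + max(1, 1) = 2
  height(47) = 1 + max(-1, -1) = 0
  height(37) = 1 + max(2, 0) = 3
Height = 3


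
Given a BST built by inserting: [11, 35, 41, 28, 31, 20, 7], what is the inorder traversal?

Tree insertion order: [11, 35, 41, 28, 31, 20, 7]
Tree (level-order array): [11, 7, 35, None, None, 28, 41, 20, 31]
Inorder traversal: [7, 11, 20, 28, 31, 35, 41]


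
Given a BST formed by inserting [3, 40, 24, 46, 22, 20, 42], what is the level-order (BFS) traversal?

Tree insertion order: [3, 40, 24, 46, 22, 20, 42]
Tree (level-order array): [3, None, 40, 24, 46, 22, None, 42, None, 20]
BFS from the root, enqueuing left then right child of each popped node:
  queue [3] -> pop 3, enqueue [40], visited so far: [3]
  queue [40] -> pop 40, enqueue [24, 46], visited so far: [3, 40]
  queue [24, 46] -> pop 24, enqueue [22], visited so far: [3, 40, 24]
  queue [46, 22] -> pop 46, enqueue [42], visited so far: [3, 40, 24, 46]
  queue [22, 42] -> pop 22, enqueue [20], visited so far: [3, 40, 24, 46, 22]
  queue [42, 20] -> pop 42, enqueue [none], visited so far: [3, 40, 24, 46, 22, 42]
  queue [20] -> pop 20, enqueue [none], visited so far: [3, 40, 24, 46, 22, 42, 20]
Result: [3, 40, 24, 46, 22, 42, 20]


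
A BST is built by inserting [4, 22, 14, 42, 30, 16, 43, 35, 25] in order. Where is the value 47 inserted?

Starting tree (level order): [4, None, 22, 14, 42, None, 16, 30, 43, None, None, 25, 35]
Insertion path: 4 -> 22 -> 42 -> 43
Result: insert 47 as right child of 43
Final tree (level order): [4, None, 22, 14, 42, None, 16, 30, 43, None, None, 25, 35, None, 47]


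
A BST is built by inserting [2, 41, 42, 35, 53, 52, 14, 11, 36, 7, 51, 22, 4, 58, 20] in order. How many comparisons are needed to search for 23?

Search path for 23: 2 -> 41 -> 35 -> 14 -> 22
Found: False
Comparisons: 5


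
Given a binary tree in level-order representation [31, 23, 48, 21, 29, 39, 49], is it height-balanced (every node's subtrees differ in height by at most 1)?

Tree (level-order array): [31, 23, 48, 21, 29, 39, 49]
Definition: a tree is height-balanced if, at every node, |h(left) - h(right)| <= 1 (empty subtree has height -1).
Bottom-up per-node check:
  node 21: h_left=-1, h_right=-1, diff=0 [OK], height=0
  node 29: h_left=-1, h_right=-1, diff=0 [OK], height=0
  node 23: h_left=0, h_right=0, diff=0 [OK], height=1
  node 39: h_left=-1, h_right=-1, diff=0 [OK], height=0
  node 49: h_left=-1, h_right=-1, diff=0 [OK], height=0
  node 48: h_left=0, h_right=0, diff=0 [OK], height=1
  node 31: h_left=1, h_right=1, diff=0 [OK], height=2
All nodes satisfy the balance condition.
Result: Balanced


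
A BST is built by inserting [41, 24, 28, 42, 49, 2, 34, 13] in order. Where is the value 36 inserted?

Starting tree (level order): [41, 24, 42, 2, 28, None, 49, None, 13, None, 34]
Insertion path: 41 -> 24 -> 28 -> 34
Result: insert 36 as right child of 34
Final tree (level order): [41, 24, 42, 2, 28, None, 49, None, 13, None, 34, None, None, None, None, None, 36]


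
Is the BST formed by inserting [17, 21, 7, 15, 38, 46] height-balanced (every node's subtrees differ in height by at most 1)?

Tree (level-order array): [17, 7, 21, None, 15, None, 38, None, None, None, 46]
Definition: a tree is height-balanced if, at every node, |h(left) - h(right)| <= 1 (empty subtree has height -1).
Bottom-up per-node check:
  node 15: h_left=-1, h_right=-1, diff=0 [OK], height=0
  node 7: h_left=-1, h_right=0, diff=1 [OK], height=1
  node 46: h_left=-1, h_right=-1, diff=0 [OK], height=0
  node 38: h_left=-1, h_right=0, diff=1 [OK], height=1
  node 21: h_left=-1, h_right=1, diff=2 [FAIL (|-1-1|=2 > 1)], height=2
  node 17: h_left=1, h_right=2, diff=1 [OK], height=3
Node 21 violates the condition: |-1 - 1| = 2 > 1.
Result: Not balanced


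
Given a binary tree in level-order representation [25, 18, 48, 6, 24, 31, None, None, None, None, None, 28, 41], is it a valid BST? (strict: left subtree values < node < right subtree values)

Level-order array: [25, 18, 48, 6, 24, 31, None, None, None, None, None, 28, 41]
Validate using subtree bounds (lo, hi): at each node, require lo < value < hi,
then recurse left with hi=value and right with lo=value.
Preorder trace (stopping at first violation):
  at node 25 with bounds (-inf, +inf): OK
  at node 18 with bounds (-inf, 25): OK
  at node 6 with bounds (-inf, 18): OK
  at node 24 with bounds (18, 25): OK
  at node 48 with bounds (25, +inf): OK
  at node 31 with bounds (25, 48): OK
  at node 28 with bounds (25, 31): OK
  at node 41 with bounds (31, 48): OK
No violation found at any node.
Result: Valid BST


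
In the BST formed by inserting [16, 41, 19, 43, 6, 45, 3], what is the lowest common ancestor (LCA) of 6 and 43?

Tree insertion order: [16, 41, 19, 43, 6, 45, 3]
Tree (level-order array): [16, 6, 41, 3, None, 19, 43, None, None, None, None, None, 45]
In a BST, the LCA of p=6, q=43 is the first node v on the
root-to-leaf path with p <= v <= q (go left if both < v, right if both > v).
Walk from root:
  at 16: 6 <= 16 <= 43, this is the LCA
LCA = 16


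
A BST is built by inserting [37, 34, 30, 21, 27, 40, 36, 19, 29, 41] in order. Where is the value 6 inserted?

Starting tree (level order): [37, 34, 40, 30, 36, None, 41, 21, None, None, None, None, None, 19, 27, None, None, None, 29]
Insertion path: 37 -> 34 -> 30 -> 21 -> 19
Result: insert 6 as left child of 19
Final tree (level order): [37, 34, 40, 30, 36, None, 41, 21, None, None, None, None, None, 19, 27, 6, None, None, 29]


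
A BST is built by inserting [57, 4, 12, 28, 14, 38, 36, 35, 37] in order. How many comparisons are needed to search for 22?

Search path for 22: 57 -> 4 -> 12 -> 28 -> 14
Found: False
Comparisons: 5


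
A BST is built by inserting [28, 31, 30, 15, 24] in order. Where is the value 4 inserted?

Starting tree (level order): [28, 15, 31, None, 24, 30]
Insertion path: 28 -> 15
Result: insert 4 as left child of 15
Final tree (level order): [28, 15, 31, 4, 24, 30]


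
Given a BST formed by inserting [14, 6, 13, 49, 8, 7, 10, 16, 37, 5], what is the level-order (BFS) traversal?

Tree insertion order: [14, 6, 13, 49, 8, 7, 10, 16, 37, 5]
Tree (level-order array): [14, 6, 49, 5, 13, 16, None, None, None, 8, None, None, 37, 7, 10]
BFS from the root, enqueuing left then right child of each popped node:
  queue [14] -> pop 14, enqueue [6, 49], visited so far: [14]
  queue [6, 49] -> pop 6, enqueue [5, 13], visited so far: [14, 6]
  queue [49, 5, 13] -> pop 49, enqueue [16], visited so far: [14, 6, 49]
  queue [5, 13, 16] -> pop 5, enqueue [none], visited so far: [14, 6, 49, 5]
  queue [13, 16] -> pop 13, enqueue [8], visited so far: [14, 6, 49, 5, 13]
  queue [16, 8] -> pop 16, enqueue [37], visited so far: [14, 6, 49, 5, 13, 16]
  queue [8, 37] -> pop 8, enqueue [7, 10], visited so far: [14, 6, 49, 5, 13, 16, 8]
  queue [37, 7, 10] -> pop 37, enqueue [none], visited so far: [14, 6, 49, 5, 13, 16, 8, 37]
  queue [7, 10] -> pop 7, enqueue [none], visited so far: [14, 6, 49, 5, 13, 16, 8, 37, 7]
  queue [10] -> pop 10, enqueue [none], visited so far: [14, 6, 49, 5, 13, 16, 8, 37, 7, 10]
Result: [14, 6, 49, 5, 13, 16, 8, 37, 7, 10]


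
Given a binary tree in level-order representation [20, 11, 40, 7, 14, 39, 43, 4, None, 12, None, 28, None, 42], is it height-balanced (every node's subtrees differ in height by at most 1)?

Tree (level-order array): [20, 11, 40, 7, 14, 39, 43, 4, None, 12, None, 28, None, 42]
Definition: a tree is height-balanced if, at every node, |h(left) - h(right)| <= 1 (empty subtree has height -1).
Bottom-up per-node check:
  node 4: h_left=-1, h_right=-1, diff=0 [OK], height=0
  node 7: h_left=0, h_right=-1, diff=1 [OK], height=1
  node 12: h_left=-1, h_right=-1, diff=0 [OK], height=0
  node 14: h_left=0, h_right=-1, diff=1 [OK], height=1
  node 11: h_left=1, h_right=1, diff=0 [OK], height=2
  node 28: h_left=-1, h_right=-1, diff=0 [OK], height=0
  node 39: h_left=0, h_right=-1, diff=1 [OK], height=1
  node 42: h_left=-1, h_right=-1, diff=0 [OK], height=0
  node 43: h_left=0, h_right=-1, diff=1 [OK], height=1
  node 40: h_left=1, h_right=1, diff=0 [OK], height=2
  node 20: h_left=2, h_right=2, diff=0 [OK], height=3
All nodes satisfy the balance condition.
Result: Balanced


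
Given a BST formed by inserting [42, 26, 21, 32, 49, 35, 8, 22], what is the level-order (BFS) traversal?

Tree insertion order: [42, 26, 21, 32, 49, 35, 8, 22]
Tree (level-order array): [42, 26, 49, 21, 32, None, None, 8, 22, None, 35]
BFS from the root, enqueuing left then right child of each popped node:
  queue [42] -> pop 42, enqueue [26, 49], visited so far: [42]
  queue [26, 49] -> pop 26, enqueue [21, 32], visited so far: [42, 26]
  queue [49, 21, 32] -> pop 49, enqueue [none], visited so far: [42, 26, 49]
  queue [21, 32] -> pop 21, enqueue [8, 22], visited so far: [42, 26, 49, 21]
  queue [32, 8, 22] -> pop 32, enqueue [35], visited so far: [42, 26, 49, 21, 32]
  queue [8, 22, 35] -> pop 8, enqueue [none], visited so far: [42, 26, 49, 21, 32, 8]
  queue [22, 35] -> pop 22, enqueue [none], visited so far: [42, 26, 49, 21, 32, 8, 22]
  queue [35] -> pop 35, enqueue [none], visited so far: [42, 26, 49, 21, 32, 8, 22, 35]
Result: [42, 26, 49, 21, 32, 8, 22, 35]


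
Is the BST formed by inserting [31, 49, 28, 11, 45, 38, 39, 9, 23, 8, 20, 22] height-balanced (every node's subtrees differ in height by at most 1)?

Tree (level-order array): [31, 28, 49, 11, None, 45, None, 9, 23, 38, None, 8, None, 20, None, None, 39, None, None, None, 22]
Definition: a tree is height-balanced if, at every node, |h(left) - h(right)| <= 1 (empty subtree has height -1).
Bottom-up per-node check:
  node 8: h_left=-1, h_right=-1, diff=0 [OK], height=0
  node 9: h_left=0, h_right=-1, diff=1 [OK], height=1
  node 22: h_left=-1, h_right=-1, diff=0 [OK], height=0
  node 20: h_left=-1, h_right=0, diff=1 [OK], height=1
  node 23: h_left=1, h_right=-1, diff=2 [FAIL (|1--1|=2 > 1)], height=2
  node 11: h_left=1, h_right=2, diff=1 [OK], height=3
  node 28: h_left=3, h_right=-1, diff=4 [FAIL (|3--1|=4 > 1)], height=4
  node 39: h_left=-1, h_right=-1, diff=0 [OK], height=0
  node 38: h_left=-1, h_right=0, diff=1 [OK], height=1
  node 45: h_left=1, h_right=-1, diff=2 [FAIL (|1--1|=2 > 1)], height=2
  node 49: h_left=2, h_right=-1, diff=3 [FAIL (|2--1|=3 > 1)], height=3
  node 31: h_left=4, h_right=3, diff=1 [OK], height=5
Node 23 violates the condition: |1 - -1| = 2 > 1.
Result: Not balanced
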